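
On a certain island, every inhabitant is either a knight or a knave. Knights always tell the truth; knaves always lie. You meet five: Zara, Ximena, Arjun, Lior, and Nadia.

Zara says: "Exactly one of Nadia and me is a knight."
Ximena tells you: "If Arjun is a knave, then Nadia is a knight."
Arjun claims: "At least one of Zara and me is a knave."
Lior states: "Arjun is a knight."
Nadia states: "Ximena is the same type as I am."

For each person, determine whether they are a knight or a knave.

Consider Zara. Suppose Zara is a knight.
Then whichever role Arjun has, Arjun's statement has the wrong truth value — contradiction.
So Zara is a knave.
With that fixed, Arjun's statement is true, so Arjun is a knight.
With that fixed, Lior's statement is true, so Lior is a knight.
With that fixed, Ximena's statement is true, so Ximena is a knight.
Consider Nadia. Suppose Nadia is a knight.
Then Zara's statement comes out true, contradicting Zara being a knave.
So Nadia is a knave.

Zara: knave, Ximena: knight, Arjun: knight, Lior: knight, Nadia: knave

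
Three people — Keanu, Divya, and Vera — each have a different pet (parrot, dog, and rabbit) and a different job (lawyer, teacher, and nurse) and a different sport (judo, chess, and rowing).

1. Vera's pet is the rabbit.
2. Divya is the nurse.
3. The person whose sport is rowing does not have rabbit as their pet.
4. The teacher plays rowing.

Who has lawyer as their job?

With clues 1–2, Divya is impossible for the one with job lawyer.
With clues 1–4, Keanu is impossible for the one with job lawyer.
That leaves Vera.

Vera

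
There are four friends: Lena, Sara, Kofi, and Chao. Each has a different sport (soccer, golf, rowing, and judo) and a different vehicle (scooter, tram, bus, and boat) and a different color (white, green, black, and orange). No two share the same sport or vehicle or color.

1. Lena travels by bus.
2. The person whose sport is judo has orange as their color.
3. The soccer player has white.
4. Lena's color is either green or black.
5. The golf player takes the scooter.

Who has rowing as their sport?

Lena

With clues 1–5, Chao, Kofi, and Sara are impossible for the one with sport rowing.
That leaves Lena.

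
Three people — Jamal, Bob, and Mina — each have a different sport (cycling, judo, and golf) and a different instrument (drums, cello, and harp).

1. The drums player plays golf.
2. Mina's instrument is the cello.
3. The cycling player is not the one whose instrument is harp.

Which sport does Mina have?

cycling

With clues 1–2, golf is impossible for Mina's sport.
With clues 1–3, judo is impossible for Mina's sport.
That leaves cycling.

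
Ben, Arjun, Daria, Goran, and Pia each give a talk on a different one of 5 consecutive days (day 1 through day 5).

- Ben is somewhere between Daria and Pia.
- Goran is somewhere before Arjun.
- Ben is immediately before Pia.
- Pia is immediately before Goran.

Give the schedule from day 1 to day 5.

Daria, Ben, Pia, Goran, Arjun

From clue 1: Ben is in {2,3,4}.
From clues 1–4: Daria → day 1, Ben → day 2, Pia → day 3, Goran → day 4, Arjun → day 5.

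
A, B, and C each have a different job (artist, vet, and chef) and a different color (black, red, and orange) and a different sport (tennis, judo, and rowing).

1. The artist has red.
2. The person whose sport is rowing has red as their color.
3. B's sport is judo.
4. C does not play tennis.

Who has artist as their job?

With clues 1–3, B is impossible for the one with job artist.
With clues 1–4, A is impossible for the one with job artist.
That leaves C.

C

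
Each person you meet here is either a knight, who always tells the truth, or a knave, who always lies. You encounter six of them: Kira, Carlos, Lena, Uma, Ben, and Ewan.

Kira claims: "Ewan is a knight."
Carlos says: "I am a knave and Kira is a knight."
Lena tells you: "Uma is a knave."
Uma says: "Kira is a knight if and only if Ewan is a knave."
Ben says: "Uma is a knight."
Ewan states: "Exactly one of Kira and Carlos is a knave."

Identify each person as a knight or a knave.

Consider Kira. Suppose Kira is a knight.
Then whichever role Carlos has, Carlos's statement has the wrong truth value — contradiction.
So Kira is a knave.
With that fixed, Carlos's statement is false, so Carlos is a knave.
With that fixed, Ewan's statement is false, so Ewan is a knave.
With that fixed, Uma's statement is false, so Uma is a knave.
With that fixed, Ben's statement is false, so Ben is a knave.
With that fixed, Lena's statement is true, so Lena is a knight.

Kira: knave, Carlos: knave, Lena: knight, Uma: knave, Ben: knave, Ewan: knave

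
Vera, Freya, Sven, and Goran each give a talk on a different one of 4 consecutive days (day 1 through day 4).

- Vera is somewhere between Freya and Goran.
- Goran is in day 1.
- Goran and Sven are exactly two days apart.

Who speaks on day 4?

Freya

With clue 1, Vera is ruled out for day 4.
With clues 1–2, Goran is ruled out for day 4.
With clues 1–3, Sven is ruled out for day 4.
So day 4 is Freya.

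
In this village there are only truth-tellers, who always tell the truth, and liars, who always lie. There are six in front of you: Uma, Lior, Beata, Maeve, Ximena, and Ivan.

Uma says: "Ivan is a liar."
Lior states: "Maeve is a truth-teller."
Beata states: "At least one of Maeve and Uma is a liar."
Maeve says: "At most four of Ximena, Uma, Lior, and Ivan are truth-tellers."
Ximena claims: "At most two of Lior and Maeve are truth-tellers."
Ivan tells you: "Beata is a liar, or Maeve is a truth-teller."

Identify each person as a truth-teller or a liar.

Uma: liar, Lior: truth-teller, Beata: truth-teller, Maeve: truth-teller, Ximena: truth-teller, Ivan: truth-teller

Regardless of anyone's role, Maeve's statement is true, so Maeve is a truth-teller.
With that fixed, Ximena's statement is true, so Ximena is a truth-teller.
With that fixed, Ivan's statement is true, so Ivan is a truth-teller.
With that fixed, Uma's statement is false, so Uma is a liar.
With that fixed, Lior's statement is true, so Lior is a truth-teller.
With that fixed, Beata's statement is true, so Beata is a truth-teller.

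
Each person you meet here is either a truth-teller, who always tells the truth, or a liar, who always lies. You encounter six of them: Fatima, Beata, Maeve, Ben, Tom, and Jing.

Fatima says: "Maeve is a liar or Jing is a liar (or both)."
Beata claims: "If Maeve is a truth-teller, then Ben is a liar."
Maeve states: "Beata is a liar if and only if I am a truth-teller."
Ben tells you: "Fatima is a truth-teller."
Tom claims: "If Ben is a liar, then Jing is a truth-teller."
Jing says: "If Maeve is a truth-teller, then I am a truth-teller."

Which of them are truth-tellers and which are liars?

Fatima: truth-teller, Beata: liar, Maeve: truth-teller, Ben: truth-teller, Tom: truth-teller, Jing: liar

Consider Fatima. Suppose Fatima is a liar.
Then no assignment of the remaining roles makes every statement match its speaker's type — contradiction.
So Fatima is a truth-teller.
With that fixed, Ben's statement is true, so Ben is a truth-teller.
With that fixed, Tom's statement is true, so Tom is a truth-teller.
Consider Beata. Suppose Beata is a truth-teller.
Then whichever role Maeve has, Maeve's statement has the wrong truth value — contradiction.
So Beata is a liar.
Consider Maeve. Suppose Maeve is a liar.
Then Beata's statement comes out true, contradicting Beata being a liar.
So Maeve is a truth-teller.
Consider Jing. Suppose Jing is a truth-teller.
Then Fatima's statement comes out false, contradicting Fatima being a truth-teller.
So Jing is a liar.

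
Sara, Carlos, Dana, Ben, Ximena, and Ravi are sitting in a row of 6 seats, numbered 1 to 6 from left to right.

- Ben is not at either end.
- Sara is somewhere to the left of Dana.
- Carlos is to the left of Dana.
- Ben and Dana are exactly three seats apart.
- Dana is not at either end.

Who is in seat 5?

Dana

With clues 1–4, Ben is ruled out for seat 5.
With clues 1–5, Carlos, Ravi, Sara, and Ximena are ruled out for seat 5.
So seat 5 is Dana.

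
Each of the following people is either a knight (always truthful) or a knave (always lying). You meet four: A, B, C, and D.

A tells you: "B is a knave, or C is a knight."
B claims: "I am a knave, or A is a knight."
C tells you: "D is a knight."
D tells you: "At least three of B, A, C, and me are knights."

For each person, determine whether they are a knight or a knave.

Consider A. Suppose A is a knave.
Then whichever role B has, B's statement has the wrong truth value — contradiction.
So A is a knight.
With that fixed, B's statement is true, so B is a knight.
Consider C. Suppose C is a knave.
Then A's statement comes out false, contradicting A being a knight.
So C is a knight.
With that fixed, D's statement is true, so D is a knight.

A: knight, B: knight, C: knight, D: knight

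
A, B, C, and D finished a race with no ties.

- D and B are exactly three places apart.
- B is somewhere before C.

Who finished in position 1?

B

With clue 1, A and C are ruled out for place 1.
With clues 1–2, D is ruled out for place 1.
So place 1 is B.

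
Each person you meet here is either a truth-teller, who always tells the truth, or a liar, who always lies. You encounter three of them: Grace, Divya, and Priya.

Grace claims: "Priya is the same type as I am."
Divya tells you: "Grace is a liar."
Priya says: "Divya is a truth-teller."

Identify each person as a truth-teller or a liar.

Consider Grace. Suppose Grace is a truth-teller.
Then no assignment of the remaining roles makes every statement match its speaker's type — contradiction.
So Grace is a liar.
With that fixed, Divya's statement is true, so Divya is a truth-teller.
With that fixed, Priya's statement is true, so Priya is a truth-teller.

Grace: liar, Divya: truth-teller, Priya: truth-teller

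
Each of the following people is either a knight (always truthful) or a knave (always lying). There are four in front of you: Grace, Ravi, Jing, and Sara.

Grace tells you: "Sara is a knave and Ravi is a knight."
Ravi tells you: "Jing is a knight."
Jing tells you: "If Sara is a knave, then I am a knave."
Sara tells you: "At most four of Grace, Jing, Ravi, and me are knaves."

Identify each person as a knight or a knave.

Grace: knave, Ravi: knight, Jing: knight, Sara: knight

Regardless of anyone's role, Sara's statement is true, so Sara is a knight.
With that fixed, Grace's statement is false, so Grace is a knave.
With that fixed, Jing's statement is true, so Jing is a knight.
With that fixed, Ravi's statement is true, so Ravi is a knight.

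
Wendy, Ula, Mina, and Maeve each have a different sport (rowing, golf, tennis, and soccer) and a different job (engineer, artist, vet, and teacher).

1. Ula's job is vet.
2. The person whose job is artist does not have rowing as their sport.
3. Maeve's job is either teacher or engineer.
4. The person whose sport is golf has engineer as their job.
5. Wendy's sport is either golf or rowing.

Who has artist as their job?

Clue 1 rules out Ula for the one with job artist.
With clues 1–3, Maeve is impossible for the one with job artist.
With clues 1–5, Wendy is impossible for the one with job artist.
That leaves Mina.

Mina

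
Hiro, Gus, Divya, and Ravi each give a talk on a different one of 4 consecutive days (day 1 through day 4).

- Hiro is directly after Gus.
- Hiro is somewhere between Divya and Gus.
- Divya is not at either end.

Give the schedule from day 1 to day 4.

Gus, Hiro, Divya, Ravi

From clue 1: Hiro is in {2,3,4}.
From clues 1–2: Hiro is in {2,3}.
From clues 1–3: Gus → day 1, Hiro → day 2, Divya → day 3, Ravi → day 4.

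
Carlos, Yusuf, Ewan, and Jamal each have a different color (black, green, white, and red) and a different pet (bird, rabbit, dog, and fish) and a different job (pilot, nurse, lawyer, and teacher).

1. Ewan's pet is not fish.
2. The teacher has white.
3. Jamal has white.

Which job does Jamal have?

teacher

With clues 1–3, lawyer, nurse, and pilot are impossible for Jamal's job.
That leaves teacher.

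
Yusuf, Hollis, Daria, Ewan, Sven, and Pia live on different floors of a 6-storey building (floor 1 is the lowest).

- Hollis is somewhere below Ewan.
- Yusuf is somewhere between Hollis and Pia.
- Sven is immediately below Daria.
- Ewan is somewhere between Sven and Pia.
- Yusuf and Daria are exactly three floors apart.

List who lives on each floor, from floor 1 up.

Sven, Daria, Hollis, Ewan, Yusuf, Pia

From clue 1: Hollis is in {1,2,3,4,5}.
From clues 1–2: Yusuf is in {2,3,4,5}.
From clues 1–3: Hollis is in {1,3,5}.
From clues 1–4: Hollis is in {1,3}.
From clues 1–5: Sven → floor 1, Daria → floor 2, Hollis → floor 3, Ewan → floor 4, Yusuf → floor 5, Pia → floor 6.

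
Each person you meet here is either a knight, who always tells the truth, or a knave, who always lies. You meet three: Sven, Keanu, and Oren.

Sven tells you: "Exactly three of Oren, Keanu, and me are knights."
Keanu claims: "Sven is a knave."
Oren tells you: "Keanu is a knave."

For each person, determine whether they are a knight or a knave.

Consider Sven. Suppose Sven is a knight.
Then no assignment of the remaining roles makes every statement match its speaker's type — contradiction.
So Sven is a knave.
With that fixed, Keanu's statement is true, so Keanu is a knight.
With that fixed, Oren's statement is false, so Oren is a knave.

Sven: knave, Keanu: knight, Oren: knave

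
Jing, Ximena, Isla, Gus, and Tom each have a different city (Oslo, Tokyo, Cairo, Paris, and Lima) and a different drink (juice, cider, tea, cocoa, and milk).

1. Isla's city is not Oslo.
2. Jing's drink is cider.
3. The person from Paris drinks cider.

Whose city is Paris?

With clues 1–3, Gus, Isla, Tom, and Ximena are impossible for the one with city Paris.
That leaves Jing.

Jing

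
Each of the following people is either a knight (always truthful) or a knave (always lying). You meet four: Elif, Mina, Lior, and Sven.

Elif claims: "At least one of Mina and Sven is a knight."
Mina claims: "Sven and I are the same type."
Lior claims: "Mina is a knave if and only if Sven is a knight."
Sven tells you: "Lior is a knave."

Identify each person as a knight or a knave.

Elif: knight, Mina: knight, Lior: knave, Sven: knight

Consider Elif. Suppose Elif is a knave.
Then no assignment of the remaining roles makes every statement match its speaker's type — contradiction.
So Elif is a knight.
Consider Mina. Suppose Mina is a knave.
Then no assignment of the remaining roles makes every statement match its speaker's type — contradiction.
So Mina is a knight.
Consider Lior. Suppose Lior is a knight.
Then no assignment of the remaining roles makes every statement match its speaker's type — contradiction.
So Lior is a knave.
With that fixed, Sven's statement is true, so Sven is a knight.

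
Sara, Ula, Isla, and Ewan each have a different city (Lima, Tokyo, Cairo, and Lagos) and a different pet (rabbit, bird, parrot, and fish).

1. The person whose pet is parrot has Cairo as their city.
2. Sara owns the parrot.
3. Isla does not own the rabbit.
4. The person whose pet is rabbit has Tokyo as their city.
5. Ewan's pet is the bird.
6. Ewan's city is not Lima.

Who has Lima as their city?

With clues 1–2, Sara is impossible for the one with city Lima.
With clues 1–5, Ula is impossible for the one with city Lima.
With clues 1–6, Ewan is impossible for the one with city Lima.
That leaves Isla.

Isla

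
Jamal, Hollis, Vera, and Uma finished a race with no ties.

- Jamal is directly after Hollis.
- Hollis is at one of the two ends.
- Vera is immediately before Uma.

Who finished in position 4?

With clue 1, Hollis is ruled out for place 4.
With clues 1–2, Jamal is ruled out for place 4.
With clues 1–3, Vera is ruled out for place 4.
So place 4 is Uma.

Uma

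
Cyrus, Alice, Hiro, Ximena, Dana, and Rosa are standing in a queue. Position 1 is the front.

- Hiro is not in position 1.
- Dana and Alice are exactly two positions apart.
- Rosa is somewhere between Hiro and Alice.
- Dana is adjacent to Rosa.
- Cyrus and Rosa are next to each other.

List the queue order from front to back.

From clue 1: Hiro is in {2,3,4,5,6}.
From clues 1–3: Rosa is in {2,3,4,5}.
From clues 1–4: Dana is in {3,4,5}.
From clues 1–5: Alice → position 1, Ximena → position 2, Dana → position 3, Rosa → position 4, Cyrus → position 5, Hiro → position 6.

Alice, Ximena, Dana, Rosa, Cyrus, Hiro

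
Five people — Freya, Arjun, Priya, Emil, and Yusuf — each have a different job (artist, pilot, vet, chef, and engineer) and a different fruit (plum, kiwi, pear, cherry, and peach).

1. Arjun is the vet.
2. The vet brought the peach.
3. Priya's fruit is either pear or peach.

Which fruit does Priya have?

With clues 1–2, peach is impossible for Priya's fruit.
With clues 1–3, cherry, kiwi, and plum are impossible for Priya's fruit.
That leaves pear.

pear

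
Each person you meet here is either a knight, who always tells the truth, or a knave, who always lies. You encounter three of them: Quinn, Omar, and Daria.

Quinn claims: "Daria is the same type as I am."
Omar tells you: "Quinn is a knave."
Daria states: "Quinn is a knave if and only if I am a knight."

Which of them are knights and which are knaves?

Consider Quinn. Suppose Quinn is a knight.
Then whichever role Daria has, Daria's statement has the wrong truth value — contradiction.
So Quinn is a knave.
With that fixed, Omar's statement is true, so Omar is a knight.
Consider Daria. Suppose Daria is a knave.
Then Quinn's statement comes out true, contradicting Quinn being a knave.
So Daria is a knight.

Quinn: knave, Omar: knight, Daria: knight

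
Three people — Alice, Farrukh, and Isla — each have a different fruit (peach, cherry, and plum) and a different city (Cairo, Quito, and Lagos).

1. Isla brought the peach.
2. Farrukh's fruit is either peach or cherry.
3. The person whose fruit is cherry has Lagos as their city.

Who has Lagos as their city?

Farrukh

With clues 1–3, Alice and Isla are impossible for the one with city Lagos.
That leaves Farrukh.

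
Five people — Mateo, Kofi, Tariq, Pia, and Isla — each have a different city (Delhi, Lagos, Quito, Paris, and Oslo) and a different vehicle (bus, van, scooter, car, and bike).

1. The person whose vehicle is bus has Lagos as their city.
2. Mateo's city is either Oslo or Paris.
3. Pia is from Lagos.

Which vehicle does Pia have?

bus

With clues 1–3, bike, car, scooter, and van are impossible for Pia's vehicle.
That leaves bus.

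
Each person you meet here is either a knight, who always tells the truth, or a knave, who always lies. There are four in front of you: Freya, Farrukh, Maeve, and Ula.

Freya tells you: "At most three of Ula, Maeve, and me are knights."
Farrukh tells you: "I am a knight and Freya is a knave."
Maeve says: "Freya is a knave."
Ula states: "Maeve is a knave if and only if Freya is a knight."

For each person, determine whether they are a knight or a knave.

Regardless of anyone's role, Freya's statement is true, so Freya is a knight.
With that fixed, Farrukh's statement is false, so Farrukh is a knave.
With that fixed, Maeve's statement is false, so Maeve is a knave.
With that fixed, Ula's statement is true, so Ula is a knight.

Freya: knight, Farrukh: knave, Maeve: knave, Ula: knight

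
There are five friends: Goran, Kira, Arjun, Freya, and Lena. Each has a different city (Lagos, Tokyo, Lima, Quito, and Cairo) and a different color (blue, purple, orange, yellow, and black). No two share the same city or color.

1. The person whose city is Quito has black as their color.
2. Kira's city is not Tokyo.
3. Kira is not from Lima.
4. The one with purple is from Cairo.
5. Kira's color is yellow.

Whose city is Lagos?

Kira

With clues 1–5, Arjun, Freya, Goran, and Lena are impossible for the one with city Lagos.
That leaves Kira.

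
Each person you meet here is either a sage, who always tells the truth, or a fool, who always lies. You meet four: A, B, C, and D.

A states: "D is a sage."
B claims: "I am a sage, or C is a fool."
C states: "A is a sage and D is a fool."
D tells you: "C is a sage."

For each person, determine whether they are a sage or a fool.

Consider A. Suppose A is a sage.
Then no assignment of the remaining roles makes every statement match its speaker's type — contradiction.
So A is a fool.
With that fixed, C's statement is false, so C is a fool.
With that fixed, D's statement is false, so D is a fool.
With that fixed, B's statement is true, so B is a sage.

A: fool, B: sage, C: fool, D: fool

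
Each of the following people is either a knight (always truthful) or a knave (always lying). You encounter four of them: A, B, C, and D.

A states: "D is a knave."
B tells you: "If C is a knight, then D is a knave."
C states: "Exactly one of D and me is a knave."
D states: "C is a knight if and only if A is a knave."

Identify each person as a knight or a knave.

A: knight, B: knight, C: knight, D: knave

Consider A. Suppose A is a knave.
Then no assignment of the remaining roles makes every statement match its speaker's type — contradiction.
So A is a knight.
Consider B. Suppose B is a knave.
Then no assignment of the remaining roles makes every statement match its speaker's type — contradiction.
So B is a knight.
Consider C. Suppose C is a knave.
Then no assignment of the remaining roles makes every statement match its speaker's type — contradiction.
So C is a knight.
With that fixed, D's statement is false, so D is a knave.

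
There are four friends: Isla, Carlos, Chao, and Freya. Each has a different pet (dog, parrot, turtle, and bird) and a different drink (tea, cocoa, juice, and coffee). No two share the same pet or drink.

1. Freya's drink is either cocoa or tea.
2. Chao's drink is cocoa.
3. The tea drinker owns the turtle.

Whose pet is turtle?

With clues 1–3, Carlos, Chao, and Isla are impossible for the one with pet turtle.
That leaves Freya.

Freya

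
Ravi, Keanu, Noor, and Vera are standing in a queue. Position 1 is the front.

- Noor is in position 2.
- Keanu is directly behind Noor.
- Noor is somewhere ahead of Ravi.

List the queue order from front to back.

Vera, Noor, Keanu, Ravi

From clue 1: Noor → position 2.
From clues 1–2: Keanu → position 3.
From clues 1–3: Vera → position 1, Ravi → position 4.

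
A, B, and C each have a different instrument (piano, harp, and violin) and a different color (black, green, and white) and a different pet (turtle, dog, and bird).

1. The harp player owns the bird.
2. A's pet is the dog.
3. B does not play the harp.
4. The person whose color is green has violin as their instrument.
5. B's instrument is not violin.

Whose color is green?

A

With clues 1–4, C is impossible for the one with color green.
With clues 1–5, B is impossible for the one with color green.
That leaves A.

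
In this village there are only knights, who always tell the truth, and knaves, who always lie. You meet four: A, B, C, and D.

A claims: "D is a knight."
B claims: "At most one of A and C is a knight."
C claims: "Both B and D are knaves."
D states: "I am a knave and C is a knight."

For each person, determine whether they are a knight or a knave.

Consider A. Suppose A is a knight.
Then no assignment of the remaining roles makes every statement match its speaker's type — contradiction.
So A is a knave.
With that fixed, B's statement is true, so B is a knight.
With that fixed, C's statement is false, so C is a knave.
With that fixed, D's statement is false, so D is a knave.

A: knave, B: knight, C: knave, D: knave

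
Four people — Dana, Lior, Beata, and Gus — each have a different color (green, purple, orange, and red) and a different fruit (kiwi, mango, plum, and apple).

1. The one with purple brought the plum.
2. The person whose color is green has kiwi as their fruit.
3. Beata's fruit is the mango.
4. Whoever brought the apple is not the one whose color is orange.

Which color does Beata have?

With clues 1–3, green and purple are impossible for Beata's color.
With clues 1–4, red is impossible for Beata's color.
That leaves orange.

orange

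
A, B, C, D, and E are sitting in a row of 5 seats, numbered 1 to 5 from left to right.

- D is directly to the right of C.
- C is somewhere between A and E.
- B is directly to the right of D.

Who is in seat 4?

B

With clues 1–2, C is ruled out for seat 4.
With clues 1–3, A, D, and E are ruled out for seat 4.
So seat 4 is B.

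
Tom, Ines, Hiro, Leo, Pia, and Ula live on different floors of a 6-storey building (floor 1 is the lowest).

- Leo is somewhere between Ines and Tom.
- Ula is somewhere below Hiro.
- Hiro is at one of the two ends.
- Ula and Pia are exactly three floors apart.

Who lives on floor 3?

With clues 1–3, Hiro is ruled out for floor 3.
With clues 1–4, Ines, Pia, Tom, and Ula are ruled out for floor 3.
So floor 3 is Leo.

Leo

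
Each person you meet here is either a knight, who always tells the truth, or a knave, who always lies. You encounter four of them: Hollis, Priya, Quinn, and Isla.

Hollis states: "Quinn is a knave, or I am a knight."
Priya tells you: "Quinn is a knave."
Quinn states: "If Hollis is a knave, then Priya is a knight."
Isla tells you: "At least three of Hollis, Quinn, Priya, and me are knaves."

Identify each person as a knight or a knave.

Consider Hollis. Suppose Hollis is a knave.
Then no assignment of the remaining roles makes every statement match its speaker's type — contradiction.
So Hollis is a knight.
With that fixed, Quinn's statement is true, so Quinn is a knight.
With that fixed, Isla's statement is false, so Isla is a knave.
With that fixed, Priya's statement is false, so Priya is a knave.

Hollis: knight, Priya: knave, Quinn: knight, Isla: knave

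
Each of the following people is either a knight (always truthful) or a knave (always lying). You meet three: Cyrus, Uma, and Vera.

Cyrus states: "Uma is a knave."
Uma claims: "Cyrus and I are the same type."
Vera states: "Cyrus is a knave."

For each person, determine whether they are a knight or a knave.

Consider Cyrus. Suppose Cyrus is a knave.
Then whichever role Uma has, Uma's statement has the wrong truth value — contradiction.
So Cyrus is a knight.
With that fixed, Vera's statement is false, so Vera is a knave.
Consider Uma. Suppose Uma is a knight.
Then Cyrus's statement comes out false, contradicting Cyrus being a knight.
So Uma is a knave.

Cyrus: knight, Uma: knave, Vera: knave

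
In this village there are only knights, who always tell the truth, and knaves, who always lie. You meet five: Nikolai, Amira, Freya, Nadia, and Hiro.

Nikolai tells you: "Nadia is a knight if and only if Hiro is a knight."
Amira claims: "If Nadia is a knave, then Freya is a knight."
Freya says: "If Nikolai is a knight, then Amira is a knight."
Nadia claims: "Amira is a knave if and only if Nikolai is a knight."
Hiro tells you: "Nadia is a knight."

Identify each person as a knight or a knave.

Nikolai: knight, Amira: knight, Freya: knight, Nadia: knave, Hiro: knave

Consider Nikolai. Suppose Nikolai is a knave.
Then no assignment of the remaining roles makes every statement match its speaker's type — contradiction.
So Nikolai is a knight.
Consider Amira. Suppose Amira is a knave.
Then no assignment of the remaining roles makes every statement match its speaker's type — contradiction.
So Amira is a knight.
With that fixed, Freya's statement is true, so Freya is a knight.
With that fixed, Nadia's statement is false, so Nadia is a knave.
With that fixed, Hiro's statement is false, so Hiro is a knave.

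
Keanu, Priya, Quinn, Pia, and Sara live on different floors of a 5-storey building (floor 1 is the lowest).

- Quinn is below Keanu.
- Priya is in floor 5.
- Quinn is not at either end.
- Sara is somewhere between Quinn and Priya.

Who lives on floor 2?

With clues 1–2, Priya is ruled out for floor 2.
With clues 1–3, Keanu is ruled out for floor 2.
With clues 1–4, Pia and Sara are ruled out for floor 2.
So floor 2 is Quinn.

Quinn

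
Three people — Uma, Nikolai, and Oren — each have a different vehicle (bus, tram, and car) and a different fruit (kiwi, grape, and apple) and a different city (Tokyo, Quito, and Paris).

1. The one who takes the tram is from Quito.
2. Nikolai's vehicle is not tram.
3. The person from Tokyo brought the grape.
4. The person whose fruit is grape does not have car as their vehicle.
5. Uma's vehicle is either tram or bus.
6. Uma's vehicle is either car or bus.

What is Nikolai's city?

Paris

With clues 1–2, Quito is impossible for Nikolai's city.
With clues 1–6, Tokyo is impossible for Nikolai's city.
That leaves Paris.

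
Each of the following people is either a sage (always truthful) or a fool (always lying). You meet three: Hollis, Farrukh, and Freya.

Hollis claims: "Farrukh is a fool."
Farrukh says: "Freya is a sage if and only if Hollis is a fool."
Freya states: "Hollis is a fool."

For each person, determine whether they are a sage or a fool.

Consider Hollis. Suppose Hollis is a sage.
Then no assignment of the remaining roles makes every statement match its speaker's type — contradiction.
So Hollis is a fool.
With that fixed, Freya's statement is true, so Freya is a sage.
With that fixed, Farrukh's statement is true, so Farrukh is a sage.

Hollis: fool, Farrukh: sage, Freya: sage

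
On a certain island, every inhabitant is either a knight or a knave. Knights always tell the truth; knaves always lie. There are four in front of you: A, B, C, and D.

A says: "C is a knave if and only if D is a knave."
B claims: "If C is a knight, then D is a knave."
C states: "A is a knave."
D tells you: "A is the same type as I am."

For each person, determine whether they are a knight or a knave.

A: knight, B: knight, C: knave, D: knave

Consider A. Suppose A is a knave.
Then whichever role D has, D's statement has the wrong truth value — contradiction.
So A is a knight.
With that fixed, C's statement is false, so C is a knave.
With that fixed, B's statement is true, so B is a knight.
Consider D. Suppose D is a knight.
Then A's statement comes out false, contradicting A being a knight.
So D is a knave.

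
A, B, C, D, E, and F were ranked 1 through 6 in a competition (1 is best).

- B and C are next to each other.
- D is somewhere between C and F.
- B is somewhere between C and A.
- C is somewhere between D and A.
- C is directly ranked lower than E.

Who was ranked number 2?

D

With clues 1–4, C is ruled out for rank 2.
With clues 1–5, A, B, E, and F are ruled out for rank 2.
So rank 2 is D.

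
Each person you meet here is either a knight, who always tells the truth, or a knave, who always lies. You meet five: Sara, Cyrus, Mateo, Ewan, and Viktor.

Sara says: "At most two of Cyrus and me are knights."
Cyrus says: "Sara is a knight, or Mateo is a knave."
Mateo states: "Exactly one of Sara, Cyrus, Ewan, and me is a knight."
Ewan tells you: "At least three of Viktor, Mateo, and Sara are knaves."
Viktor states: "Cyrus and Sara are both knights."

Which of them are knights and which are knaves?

Sara: knight, Cyrus: knight, Mateo: knave, Ewan: knave, Viktor: knight

Regardless of anyone's role, Sara's statement is true, so Sara is a knight.
With that fixed, Cyrus's statement is true, so Cyrus is a knight.
With that fixed, Mateo's statement is false, so Mateo is a knave.
With that fixed, Ewan's statement is false, so Ewan is a knave.
With that fixed, Viktor's statement is true, so Viktor is a knight.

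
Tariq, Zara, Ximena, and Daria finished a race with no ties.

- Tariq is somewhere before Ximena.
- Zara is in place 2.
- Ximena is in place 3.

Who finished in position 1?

With clue 1, Ximena is ruled out for place 1.
With clues 1–2, Zara is ruled out for place 1.
With clues 1–3, Daria is ruled out for place 1.
So place 1 is Tariq.

Tariq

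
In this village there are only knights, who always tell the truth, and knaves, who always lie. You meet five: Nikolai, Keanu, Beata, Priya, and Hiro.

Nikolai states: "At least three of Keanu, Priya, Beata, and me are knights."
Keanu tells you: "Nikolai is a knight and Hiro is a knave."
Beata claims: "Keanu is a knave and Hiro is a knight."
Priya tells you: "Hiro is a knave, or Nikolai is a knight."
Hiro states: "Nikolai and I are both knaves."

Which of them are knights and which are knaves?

Consider Nikolai. Suppose Nikolai is a knave.
Then whichever role Hiro has, Hiro's statement has the wrong truth value — contradiction.
So Nikolai is a knight.
With that fixed, Priya's statement is true, so Priya is a knight.
With that fixed, Hiro's statement is false, so Hiro is a knave.
With that fixed, Keanu's statement is true, so Keanu is a knight.
With that fixed, Beata's statement is false, so Beata is a knave.

Nikolai: knight, Keanu: knight, Beata: knave, Priya: knight, Hiro: knave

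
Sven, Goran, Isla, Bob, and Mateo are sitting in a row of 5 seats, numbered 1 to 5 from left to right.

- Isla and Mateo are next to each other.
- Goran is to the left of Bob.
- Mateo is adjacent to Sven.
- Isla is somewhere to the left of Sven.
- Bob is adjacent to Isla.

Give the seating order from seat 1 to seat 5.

From clues 1–2: Goran is in {1,2,3,4}.
From clues 1–3: Goran is in {1,4}.
From clues 1–5: Goran → seat 1, Bob → seat 2, Isla → seat 3, Mateo → seat 4, Sven → seat 5.

Goran, Bob, Isla, Mateo, Sven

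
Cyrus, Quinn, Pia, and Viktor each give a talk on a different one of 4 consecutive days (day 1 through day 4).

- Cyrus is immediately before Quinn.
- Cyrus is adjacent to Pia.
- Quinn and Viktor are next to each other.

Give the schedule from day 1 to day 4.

Pia, Cyrus, Quinn, Viktor

From clue 1: Cyrus is in {1,2,3}.
From clues 1–2: Cyrus is in {2,3}.
From clues 1–3: Pia → day 1, Cyrus → day 2, Quinn → day 3, Viktor → day 4.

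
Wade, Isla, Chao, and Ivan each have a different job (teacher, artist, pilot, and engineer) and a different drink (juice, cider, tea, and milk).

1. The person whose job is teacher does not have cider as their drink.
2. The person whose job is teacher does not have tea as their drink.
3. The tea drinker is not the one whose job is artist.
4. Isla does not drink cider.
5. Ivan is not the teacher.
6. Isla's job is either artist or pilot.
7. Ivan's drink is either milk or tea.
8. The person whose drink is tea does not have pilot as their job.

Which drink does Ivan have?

tea

With clues 1–7, cider and juice are impossible for Ivan's drink.
With clues 1–8, milk is impossible for Ivan's drink.
That leaves tea.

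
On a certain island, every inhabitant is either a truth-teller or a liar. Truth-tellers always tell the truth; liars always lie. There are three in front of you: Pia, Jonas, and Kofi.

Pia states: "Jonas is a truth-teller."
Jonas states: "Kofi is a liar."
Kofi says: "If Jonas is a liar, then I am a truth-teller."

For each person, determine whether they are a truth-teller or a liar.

Consider Pia. Suppose Pia is a truth-teller.
Then no assignment of the remaining roles makes every statement match its speaker's type — contradiction.
So Pia is a liar.
Consider Jonas. Suppose Jonas is a truth-teller.
Then Pia's statement comes out true, contradicting Pia being a liar.
So Jonas is a liar.
Consider Kofi. Suppose Kofi is a liar.
Then Jonas's statement comes out true, contradicting Jonas being a liar.
So Kofi is a truth-teller.

Pia: liar, Jonas: liar, Kofi: truth-teller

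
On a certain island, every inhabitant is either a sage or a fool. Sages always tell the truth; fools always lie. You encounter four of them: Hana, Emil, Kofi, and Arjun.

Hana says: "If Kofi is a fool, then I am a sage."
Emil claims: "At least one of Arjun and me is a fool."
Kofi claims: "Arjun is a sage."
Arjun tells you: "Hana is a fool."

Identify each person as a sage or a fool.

Hana: sage, Emil: sage, Kofi: fool, Arjun: fool

Consider Hana. Suppose Hana is a fool.
Then no assignment of the remaining roles makes every statement match its speaker's type — contradiction.
So Hana is a sage.
With that fixed, Arjun's statement is false, so Arjun is a fool.
With that fixed, Emil's statement is true, so Emil is a sage.
With that fixed, Kofi's statement is false, so Kofi is a fool.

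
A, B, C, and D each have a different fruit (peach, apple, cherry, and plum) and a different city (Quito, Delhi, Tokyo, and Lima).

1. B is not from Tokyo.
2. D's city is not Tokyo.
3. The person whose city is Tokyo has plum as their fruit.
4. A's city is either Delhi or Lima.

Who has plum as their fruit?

C

With clues 1–3, B and D are impossible for the one with fruit plum.
With clues 1–4, A is impossible for the one with fruit plum.
That leaves C.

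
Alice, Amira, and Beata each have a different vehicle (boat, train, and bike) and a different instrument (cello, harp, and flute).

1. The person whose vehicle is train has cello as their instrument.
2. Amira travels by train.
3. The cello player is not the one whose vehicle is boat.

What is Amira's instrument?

cello

With clues 1–2, flute and harp are impossible for Amira's instrument.
That leaves cello.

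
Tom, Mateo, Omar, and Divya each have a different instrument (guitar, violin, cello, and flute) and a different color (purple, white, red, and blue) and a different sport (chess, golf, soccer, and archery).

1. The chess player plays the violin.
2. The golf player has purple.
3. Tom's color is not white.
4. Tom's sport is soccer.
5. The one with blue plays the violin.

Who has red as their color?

With clues 1–5, Divya, Mateo, and Omar are impossible for the one with color red.
That leaves Tom.

Tom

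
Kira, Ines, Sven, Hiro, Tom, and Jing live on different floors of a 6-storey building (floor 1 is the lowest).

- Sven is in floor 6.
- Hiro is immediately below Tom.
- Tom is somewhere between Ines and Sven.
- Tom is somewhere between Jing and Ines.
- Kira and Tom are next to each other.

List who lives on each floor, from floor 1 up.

Ines, Hiro, Tom, Kira, Jing, Sven

From clue 1: Sven → floor 6.
From clues 1–2: Hiro is in {1,2,3,4}.
From clues 1–3: Ines is in {1,2,3}.
From clues 1–4: Ines is in {1,2}.
From clues 1–5: Ines → floor 1, Hiro → floor 2, Tom → floor 3, Kira → floor 4, Jing → floor 5.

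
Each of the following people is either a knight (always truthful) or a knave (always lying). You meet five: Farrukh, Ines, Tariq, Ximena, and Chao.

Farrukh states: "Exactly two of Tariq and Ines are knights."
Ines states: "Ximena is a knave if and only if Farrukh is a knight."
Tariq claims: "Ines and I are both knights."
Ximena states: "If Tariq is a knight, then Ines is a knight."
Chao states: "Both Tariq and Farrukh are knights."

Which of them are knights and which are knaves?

Consider Farrukh. Suppose Farrukh is a knight.
Then no assignment of the remaining roles makes every statement match its speaker's type — contradiction.
So Farrukh is a knave.
With that fixed, Chao's statement is false, so Chao is a knave.
Consider Ines. Suppose Ines is a knave.
Then no assignment of the remaining roles makes every statement match its speaker's type — contradiction.
So Ines is a knight.
With that fixed, Ximena's statement is true, so Ximena is a knight.
Consider Tariq. Suppose Tariq is a knight.
Then Farrukh's statement comes out true, contradicting Farrukh being a knave.
So Tariq is a knave.

Farrukh: knave, Ines: knight, Tariq: knave, Ximena: knight, Chao: knave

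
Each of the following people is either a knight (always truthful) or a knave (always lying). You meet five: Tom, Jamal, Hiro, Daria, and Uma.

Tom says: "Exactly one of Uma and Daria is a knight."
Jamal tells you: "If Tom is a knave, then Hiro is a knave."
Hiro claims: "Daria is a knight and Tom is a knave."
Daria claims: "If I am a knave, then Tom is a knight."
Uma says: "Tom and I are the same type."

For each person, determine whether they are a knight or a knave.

Tom: knight, Jamal: knight, Hiro: knave, Daria: knight, Uma: knave

Consider Tom. Suppose Tom is a knave.
Then whichever role Uma has, Uma's statement has the wrong truth value — contradiction.
So Tom is a knight.
With that fixed, Jamal's statement is true, so Jamal is a knight.
With that fixed, Hiro's statement is false, so Hiro is a knave.
With that fixed, Daria's statement is true, so Daria is a knight.
Consider Uma. Suppose Uma is a knight.
Then Tom's statement comes out false, contradicting Tom being a knight.
So Uma is a knave.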